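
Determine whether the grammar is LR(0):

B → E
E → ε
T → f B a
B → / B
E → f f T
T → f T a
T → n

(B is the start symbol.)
Augment with B' → B and build the canonical LR(0) collection (I0 = CLOSURE({[B' → . B]}), then GOTO on every symbol after a dot until no new states appear). It has 17 states:
  I0: { [B → . / B], [B → . E], [B' → . B], [E → . f f T], [E → .] }  — shift, reduce
  I1: { [B → . / B], [B → . E], [B → / . B], [E → . f f T], [E → .] }  — shift, reduce
  I2: { [B' → B .] }  — accept
  I3: { [B → E .] }  — reduce
  I4: { [E → f . f T] }  — shift
  I5: { [E → f f . T], [T → . f B a], [T → . f T a], [T → . n] }  — shift
  I6: { [E → f f T .] }  — reduce
  I7: { [B → . / B], [B → . E], [E → . f f T], [E → .], [T → . f B a], [T → . f T a], [T → . n], [T → f . B a], [T → f . T a] }  — shift, reduce
  I8: { [T → n .] }  — reduce
  I9: { [T → f B . a] }  — shift
  I10: { [T → f T . a] }  — shift
  I11: { [B → . / B], [B → . E], [E → . f f T], [E → .], [E → f . f T], [T → . f B a], [T → . f T a], [T → . n], [T → f . B a], [T → f . T a] }  — shift, reduce
  I12: { [B → . / B], [B → . E], [E → . f f T], [E → .], [E → f . f T], [E → f f . T], [T → . f B a], [T → . f T a], [T → . n], [T → f . B a], [T → f . T a] }  — shift, reduce
  I13: { [E → f f T .], [T → f T . a] }  — shift, reduce
  I14: { [T → f T a .] }  — reduce
  I15: { [T → f B a .] }  — reduce
  I16: { [B → / B .] }  — reduce

Conflict in state I0:
  Shift-reduce conflict between [E → .] and [B → . / B]
So the grammar is NOT LR(0).

Answer: No. Shift-reduce conflict between [E → .] and [B → . / B]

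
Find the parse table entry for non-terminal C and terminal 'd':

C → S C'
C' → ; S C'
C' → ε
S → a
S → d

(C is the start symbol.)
To find M[C, 'd'], we find productions for C where 'd' is in the predict set (PREDICT(N → α) = (FIRST(α) \ {ε}) ∪ (FOLLOW(N) if α ⇒* ε)).

Relevant sets:
  FIRST(S) = { 'a', 'd' }

C → S C': PREDICT = { 'a', 'd' }
  'd' is in predict set, so this production goes in M[C, 'd']

M[C, 'd'] = C → S C'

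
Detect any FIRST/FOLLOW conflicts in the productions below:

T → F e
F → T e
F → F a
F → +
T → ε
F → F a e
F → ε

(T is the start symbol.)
Yes. T → F e with FOLLOW(T) on { 'e' }; F → T e with FOLLOW(F) on { 'a', 'e' }; F → F a with FOLLOW(F) on { 'a', 'e' }; F → F a e with FOLLOW(F) on { 'a', 'e' }

A FIRST/FOLLOW conflict occurs when a non-terminal N has a nullable alternative N → β (β ⇒* ε) and another alternative N → α with FIRST(α) ∩ FOLLOW(N) ≠ ∅: on such a lookahead the parser cannot decide between expanding α and letting N vanish via β.

Nullable non-terminals: F, T.
FIRST sets used below: FIRST(T) = { '+', 'a', 'e', ε }, FIRST(F) = { '+', 'a', 'e', ε }

F: nullable alternative(s) F → ε; FOLLOW(F) = { 'a', 'e' }
  F → T e: FIRST \ {ε} = { '+', 'a', 'e' } — overlaps FOLLOW(F) on { 'a', 'e' }: CONFLICT
  F → F a: FIRST \ {ε} = { '+', 'a', 'e' } — overlaps FOLLOW(F) on { 'a', 'e' }: CONFLICT
  F → +: FIRST \ {ε} = { '+' } — disjoint from FOLLOW(F)
  F → F a e: FIRST \ {ε} = { '+', 'a', 'e' } — overlaps FOLLOW(F) on { 'a', 'e' }: CONFLICT
  F → ε: FIRST \ {ε} = { } — this is the only nullable alternative, skip

T: nullable alternative(s) T → ε; FOLLOW(T) = { $, 'e' }
  T → F e: FIRST \ {ε} = { '+', 'a', 'e' } — overlaps FOLLOW(T) on { 'e' }: CONFLICT
  T → ε: FIRST \ {ε} = { } — this is the only nullable alternative, skip

So the grammar has 4 FIRST/FOLLOW conflicts (marked CONFLICT above).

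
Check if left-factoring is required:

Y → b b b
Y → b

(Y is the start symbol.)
Left-factoring is needed when two productions for the same non-terminal
share a common prefix on the right-hand side.

Productions for Y:
  Y → b b b
  Y → b

Found common prefix 'b' in productions for Y

Answer: Yes, Y has productions with common prefix 'b'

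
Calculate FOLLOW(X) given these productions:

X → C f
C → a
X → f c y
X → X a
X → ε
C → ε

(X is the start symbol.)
To compute FOLLOW(X), find every occurrence of X on a right-hand side N → α X β: add FIRST(β) \ {ε}, and if β is empty or nullable also add FOLLOW(N). Iterate to a fixed point.

X is the start symbol, so $ ∈ FOLLOW(X).
In X → X a: X is followed by a, add FIRST(a) \ {ε} = { 'a' }

Taking the union: FOLLOW(X) = { $, 'a' }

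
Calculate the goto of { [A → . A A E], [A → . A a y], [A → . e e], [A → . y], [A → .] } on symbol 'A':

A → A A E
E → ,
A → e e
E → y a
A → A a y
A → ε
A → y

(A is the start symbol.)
{ [A → . A A E], [A → . A a y], [A → . e e], [A → . y], [A → .], [A → A . A E], [A → A . a y] }

GOTO(I, 'A') = CLOSURE({ [A → αX.β] : [A → α.Xβ] ∈ I, X = 'A' })

Items with dot before 'A', with the dot advanced:
  [A → . A A E] → [A → A . A E]
  [A → . A a y] → [A → A . a y]
Closure of the advanced items:
  [A → A . A E] has the dot before A: add [A → . A A E], [A → . e e], [A → . A a y], [A → .], [A → . y]

GOTO = { [A → . A A E], [A → . A a y], [A → . e e], [A → . y], [A → .], [A → A . A E], [A → A . a y] }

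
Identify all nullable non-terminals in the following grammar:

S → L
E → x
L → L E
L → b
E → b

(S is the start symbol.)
A non-terminal is nullable if it can derive ε (the empty string): either it has an ε-production, or it has a production whose right-hand side consists entirely of nullable non-terminals.

There are no ε-productions, so no non-terminal can derive ε.
No non-terminals are nullable.

Answer: None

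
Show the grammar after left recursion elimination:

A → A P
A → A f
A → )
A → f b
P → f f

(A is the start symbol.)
A → ) A'
A → f b A'
A' → P A'
A' → f A'
A' → ε
P → f f

A is directly left-recursive. The standard transformation for
  A → A α₁ | ... | A α_m | β₁ | ... | β_n
is
  A  → β₁ A' | ... | β_n A'
  A' → α₁ A' | ... | α_m A' | ε

A → ) becomes A → ) A'
A → f b becomes A → f b A'
A → A P becomes A' → P A'
A → A f becomes A' → f A'
Add A' → ε

Productions for other non-terminals are unchanged:
  P → f f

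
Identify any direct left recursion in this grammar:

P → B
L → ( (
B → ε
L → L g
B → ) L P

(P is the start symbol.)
Yes, L is left-recursive

P → B: starts with B
L → ( (: starts with '('
B → ε: starts with ε
L → L g: LEFT RECURSIVE (starts with L)
B → ) L P: starts with ')'

The grammar has direct left recursion on: L.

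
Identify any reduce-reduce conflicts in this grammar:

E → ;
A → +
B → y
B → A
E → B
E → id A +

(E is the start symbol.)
A reduce-reduce conflict occurs when an LR(0) state has two complete items [A → α .] and [B → β .] — both call for a reduction, and with no lookahead the parser cannot choose between them.

Augment with E' → E and build the canonical LR(0) collection (I0 = CLOSURE({[E' → . E]}), then GOTO on every symbol after a dot until no new states appear). It has 10 states:
  I0: { [A → . +], [B → . A], [B → . y], [E → . ;], [E → . B], [E → . id A +], [E' → . E] }  — shift
  I1: { [A → + .] }  — reduce
  I2: { [E → ; .] }  — reduce
  I3: { [B → A .] }  — reduce
  I4: { [E → B .] }  — reduce
  I5: { [E' → E .] }  — accept
  I6: { [A → . +], [E → id . A +] }  — shift
  I7: { [B → y .] }  — reduce
  I8: { [E → id A . +] }  — shift
  I9: { [E → id A + .] }  — reduce

No state contains more than one complete item.

Answer: No reduce-reduce conflicts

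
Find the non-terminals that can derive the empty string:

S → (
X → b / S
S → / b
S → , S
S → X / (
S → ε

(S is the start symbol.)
ε-productions: S → ε
So S is immediately nullable.
No further non-terminal can be added: every production for the remaining non-terminals contains a terminal or a non-nullable non-terminal.
Nullable = { 'S' }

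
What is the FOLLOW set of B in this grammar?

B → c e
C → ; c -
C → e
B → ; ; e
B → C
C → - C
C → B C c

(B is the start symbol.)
To compute FOLLOW(B), find every occurrence of B on a right-hand side N → α B β: add FIRST(β) \ {ε}, and if β is empty or nullable also add FOLLOW(N). Iterate to a fixed point.

B is the start symbol, so $ ∈ FOLLOW(B).
In C → B C c: B is followed by C c, add FIRST(C c) \ {ε} = { '-', ';', 'c', 'e' }

Taking the union: FOLLOW(B) = { $, '-', ';', 'c', 'e' }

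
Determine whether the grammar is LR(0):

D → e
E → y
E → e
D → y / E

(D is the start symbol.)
A grammar is LR(0) if no state in the canonical LR(0) collection has:
  - both a shift item (dot before a terminal) and a complete item (shift-reduce conflict), or
  - two or more complete items (reduce-reduce conflict; the accept item [D' → D .] counts as a complete item here).

Augment with D' → D and build the canonical LR(0) collection (I0 = CLOSURE({[D' → . D]}), then GOTO on every symbol after a dot until no new states appear). It has 8 states:
  I0: { [D → . e], [D → . y / E], [D' → . D] }  — shift
  I1: { [D' → D .] }  — accept
  I2: { [D → e .] }  — reduce
  I3: { [D → y . / E] }  — shift
  I4: { [D → y / . E], [E → . e], [E → . y] }  — shift
  I5: { [D → y / E .] }  — reduce
  I6: { [E → e .] }  — reduce
  I7: { [E → y .] }  — reduce

Every state is either a pure shift/goto state or contains exactly one complete item and nothing to shift — no conflicts. The grammar is LR(0).

Answer: Yes, the grammar is LR(0)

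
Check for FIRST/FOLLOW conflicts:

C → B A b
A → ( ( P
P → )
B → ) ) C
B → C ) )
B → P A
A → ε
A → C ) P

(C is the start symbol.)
A FIRST/FOLLOW conflict occurs when a non-terminal N has a nullable alternative N → β (β ⇒* ε) and another alternative N → α with FIRST(α) ∩ FOLLOW(N) ≠ ∅: on such a lookahead the parser cannot decide between expanding α and letting N vanish via β.

Nullable non-terminals: A.
FIRST sets used below: FIRST(C) = { ')' }

A: nullable alternative(s) A → ε; FOLLOW(A) = { '(', ')', 'b' }
  A → ( ( P: FIRST \ {ε} = { '(' } — overlaps FOLLOW(A) on { '(' }: CONFLICT
  A → ε: FIRST \ {ε} = { } — this is the only nullable alternative, skip
  A → C ) P: FIRST \ {ε} = { ')' } — overlaps FOLLOW(A) on { ')' }: CONFLICT

B, C, P have no nullable alternative, so no FIRST/FOLLOW check is needed there.

So the grammar has 2 FIRST/FOLLOW conflicts (marked CONFLICT above).

Answer: Yes. A → '(' '(' P with FOLLOW(A) on { '(' }; A → C ')' P with FOLLOW(A) on { ')' }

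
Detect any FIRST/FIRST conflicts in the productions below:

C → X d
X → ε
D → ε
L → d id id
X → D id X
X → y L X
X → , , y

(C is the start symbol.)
No FIRST/FIRST conflicts.

A FIRST/FIRST conflict occurs when two productions N → α and N → β for the same non-terminal have FIRST(α) ∩ FIRST(β) ≠ ∅ (with ε ∈ FIRST of a nullable right-hand side, so two nullable alternatives also conflict).

FIRST sets of the non-terminals at (or reachable through a nullable prefix from) the front of some alternative:
  FIRST(D) = { ε }

Productions for X:
  X → ε: FIRST = { ε }
  X → D id X: FIRST = { 'id' }
  X → y L X: FIRST = { 'y' }
  X → , , y: FIRST = { ',' }
C, D, L have only one production, so no FIRST/FIRST conflict is possible there.

All alternatives of each non-terminal have pairwise disjoint FIRST sets.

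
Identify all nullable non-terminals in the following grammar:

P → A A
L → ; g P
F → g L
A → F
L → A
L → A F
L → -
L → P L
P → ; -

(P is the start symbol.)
None

There are no ε-productions, so no non-terminal can derive ε.
No non-terminals are nullable.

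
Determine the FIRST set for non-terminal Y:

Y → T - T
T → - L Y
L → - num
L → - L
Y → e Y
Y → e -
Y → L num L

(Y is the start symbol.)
{ '-', 'e' }

FIRST sets of the other non-terminals involved (by the same procedure, iterated to a fixed point):
  FIRST(T) = { '-' }
  FIRST(L) = { '-' }

From Y → T - T:
  - T is a non-terminal: add FIRST(T) \ {ε} = { '-' }
    T is not nullable, so stop
From Y → e Y:
  - e is a terminal: add 'e' and stop
From Y → e -:
  - e is a terminal: add 'e' and stop
From Y → L num L:
  - L is a non-terminal: add FIRST(L) \ {ε} = { '-' }
    L is not nullable, so stop

Collecting: FIRST(Y) = { '-', 'e' }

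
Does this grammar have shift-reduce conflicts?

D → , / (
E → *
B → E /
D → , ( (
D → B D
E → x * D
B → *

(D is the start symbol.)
No shift-reduce conflicts

Augment with D' → D and build the canonical LR(0) collection (I0 = CLOSURE({[D' → . D]}), then GOTO on every symbol after a dot until no new states appear). It has 15 states:
  I0: { [B → . *], [B → . E /], [D → . , ( (], [D → . , / (], [D → . B D], [D' → . D], [E → . *], [E → . x * D] }  — shift
  I1: { [B → * .], [E → * .] }  — 2 reduces
  I2: { [D → , . ( (], [D → , . / (] }  — shift
  I3: { [B → . *], [B → . E /], [D → . , ( (], [D → . , / (], [D → . B D], [D → B . D], [E → . *], [E → . x * D] }  — shift
  I4: { [D' → D .] }  — accept
  I5: { [B → E . /] }  — shift
  I6: { [E → x . * D] }  — shift
  I7: { [B → . *], [B → . E /], [D → . , ( (], [D → . , / (], [D → . B D], [E → . *], [E → . x * D], [E → x * . D] }  — shift
  I8: { [E → x * D .] }  — reduce
  I9: { [B → E / .] }  — reduce
  I10: { [D → B D .] }  — reduce
  I11: { [D → , ( . (] }  — shift
  I12: { [D → , / . (] }  — shift
  I13: { [D → , / ( .] }  — reduce
  I14: { [D → , ( ( .] }  — reduce

No state contains both a complete item and a shift item.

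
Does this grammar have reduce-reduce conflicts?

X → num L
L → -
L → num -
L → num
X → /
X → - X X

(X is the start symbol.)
Augment with X' → X and build the canonical LR(0) collection (I0 = CLOSURE({[X' → . X]}), then GOTO on every symbol after a dot until no new states appear). It has 11 states:
  I0: { [X → . - X X], [X → . /], [X → . num L], [X' → . X] }  — shift
  I1: { [X → - . X X], [X → . - X X], [X → . /], [X → . num L] }  — shift
  I2: { [X → / .] }  — reduce
  I3: { [X' → X .] }  — accept
  I4: { [L → . -], [L → . num -], [L → . num], [X → num . L] }  — shift
  I5: { [L → - .] }  — reduce
  I6: { [X → num L .] }  — reduce
  I7: { [L → num . -], [L → num .] }  — shift, reduce
  I8: { [L → num - .] }  — reduce
  I9: { [X → - X . X], [X → . - X X], [X → . /], [X → . num L] }  — shift
  I10: { [X → - X X .] }  — reduce

No state contains more than one complete item.

Answer: No reduce-reduce conflicts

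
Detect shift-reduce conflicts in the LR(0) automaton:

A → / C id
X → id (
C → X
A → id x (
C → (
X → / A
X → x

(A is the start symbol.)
A shift-reduce conflict occurs when an LR(0) state has both:
  - a complete (reduce) item [A → α .] (dot at the end), and
  - a shift item [B → β . c γ] (dot before a terminal).

Augment with A' → A and build the canonical LR(0) collection (I0 = CLOSURE({[A' → . A]}), then GOTO on every symbol after a dot until no new states appear). It has 15 states:
  I0: { [A → . / C id], [A → . id x (], [A' → . A] }  — shift
  I1: { [A → / . C id], [C → . (], [C → . X], [X → . / A], [X → . id (], [X → . x] }  — shift
  I2: { [A' → A .] }  — accept
  I3: { [A → id . x (] }  — shift
  I4: { [A → id x . (] }  — shift
  I5: { [A → id x ( .] }  — reduce
  I6: { [C → ( .] }  — reduce
  I7: { [A → . / C id], [A → . id x (], [X → / . A] }  — shift
  I8: { [A → / C . id] }  — shift
  I9: { [C → X .] }  — reduce
  I10: { [X → id . (] }  — shift
  I11: { [X → x .] }  — reduce
  I12: { [X → id ( .] }  — reduce
  I13: { [A → / C id .] }  — reduce
  I14: { [X → / A .] }  — reduce

No state contains both a complete item and a shift item.

Answer: No shift-reduce conflicts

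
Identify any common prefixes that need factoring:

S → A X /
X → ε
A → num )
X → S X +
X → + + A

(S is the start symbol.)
No, left-factoring is not needed

Left-factoring is needed when two productions for the same non-terminal
share a common prefix on the right-hand side.

Productions for X:
  X → ε
  X → S X +
  X → + + A

No common prefixes found.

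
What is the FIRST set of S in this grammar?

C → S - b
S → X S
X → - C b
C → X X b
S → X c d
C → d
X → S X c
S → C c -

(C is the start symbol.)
FIRST sets of the other non-terminals involved (by the same procedure, iterated to a fixed point):
  FIRST(X) = { '-', 'd' }
  FIRST(C) = { '-', 'd' }

From S → X S:
  - X is a non-terminal: add FIRST(X) \ {ε} = { '-', 'd' }
    X is not nullable, so stop
From S → X c d:
  - X is a non-terminal: add FIRST(X) \ {ε} = { '-', 'd' }
    X is not nullable, so stop
From S → C c -:
  - C is a non-terminal: add FIRST(C) \ {ε} = { '-', 'd' }
    C is not nullable, so stop

Collecting: FIRST(S) = { '-', 'd' }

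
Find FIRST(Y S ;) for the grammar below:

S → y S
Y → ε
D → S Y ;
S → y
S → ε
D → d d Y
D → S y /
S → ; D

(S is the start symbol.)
{ ';', 'y' }

FIRST sets of the non-terminals involved (from the grammar, by fixed-point iteration):
  FIRST(Y) = { ε }
  FIRST(S) = { ';', 'y', ε }

To compute FIRST(Y S ;), process the symbols left to right:
Symbol Y is a non-terminal. Add FIRST(Y) \ {ε} = { }
Y is nullable (ε ∈ FIRST(Y)), continue to the next symbol.
Symbol S is a non-terminal. Add FIRST(S) \ {ε} = { ';', 'y' }
S is nullable (ε ∈ FIRST(S)), continue to the next symbol.
Symbol ; is a terminal. Add ';' and stop.
FIRST(Y S ;) = { ';', 'y' }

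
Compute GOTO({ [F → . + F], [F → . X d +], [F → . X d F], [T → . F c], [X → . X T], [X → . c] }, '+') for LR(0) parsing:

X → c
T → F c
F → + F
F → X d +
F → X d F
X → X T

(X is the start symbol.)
GOTO(I, '+') = CLOSURE({ [A → αX.β] : [A → α.Xβ] ∈ I, X = '+' })

Items with dot before '+', with the dot advanced:
  [F → . + F] → [F → + . F]
Closure of the advanced items:
  [F → + . F] has the dot before F: add [F → . + F], [F → . X d +], [F → . X d F]
  [F → . X d +] has the dot before X: add [X → . c], [X → . X T]

GOTO = { [F → + . F], [F → . + F], [F → . X d +], [F → . X d F], [X → . X T], [X → . c] }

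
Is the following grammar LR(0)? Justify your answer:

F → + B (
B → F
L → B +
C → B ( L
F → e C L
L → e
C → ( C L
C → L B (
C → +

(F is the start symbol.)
No. Shift-reduce conflict between [C → + .] and [F → . + B (]

A grammar is LR(0) if no state in the canonical LR(0) collection has:
  - both a shift item (dot before a terminal) and a complete item (shift-reduce conflict), or
  - two or more complete items (reduce-reduce conflict; the accept item [F' → F .] counts as a complete item here).

Augment with F' → F and build the canonical LR(0) collection (I0 = CLOSURE({[F' → . F]}), then GOTO on every symbol after a dot until no new states appear). It has 22 states:
  I0: { [F → . + B (], [F → . e C L], [F' → . F] }  — shift
  I1: { [B → . F], [F → + . B (], [F → . + B (], [F → . e C L] }  — shift
  I2: { [F' → F .] }  — accept
  I3: { [B → . F], [C → . ( C L], [C → . +], [C → . B ( L], [C → . L B (], [F → . + B (], [F → . e C L], [F → e . C L], [L → . B +], [L → . e] }  — shift
  I4: { [B → . F], [C → ( . C L], [C → . ( C L], [C → . +], [C → . B ( L], [C → . L B (], [F → . + B (], [F → . e C L], [L → . B +], [L → . e] }  — shift
  I5: { [B → . F], [C → + .], [F → + . B (], [F → . + B (], [F → . e C L] }  — shift, reduce
  I6: { [C → B . ( L], [L → B . +] }  — shift
  I7: { [B → . F], [F → . + B (], [F → . e C L], [F → e C . L], [L → . B +], [L → . e] }  — shift
  I8: { [B → F .] }  — reduce
  I9: { [B → . F], [C → L . B (], [F → . + B (], [F → . e C L] }  — shift
  I10: { [B → . F], [C → . ( C L], [C → . +], [C → . B ( L], [C → . L B (], [F → . + B (], [F → . e C L], [F → e . C L], [L → . B +], [L → . e], [L → e .] }  — shift, reduce
  I11: { [C → L B . (] }  — shift
  I12: { [C → L B ( .] }  — reduce
  I13: { [L → B . +] }  — shift
  I14: { [F → e C L .] }  — reduce
  I15: { [L → B + .] }  — reduce
  I16: { [B → . F], [C → B ( . L], [F → . + B (], [F → . e C L], [L → . B +], [L → . e] }  — shift
  I17: { [C → B ( L .] }  — reduce
  I18: { [F → + B . (] }  — shift
  I19: { [F → + B ( .] }  — reduce
  I20: { [B → . F], [C → ( C . L], [F → . + B (], [F → . e C L], [L → . B +], [L → . e] }  — shift
  I21: { [C → ( C L .] }  — reduce

Conflict in state I5:
  Shift-reduce conflict between [C → + .] and [F → . + B (]
So the grammar is NOT LR(0).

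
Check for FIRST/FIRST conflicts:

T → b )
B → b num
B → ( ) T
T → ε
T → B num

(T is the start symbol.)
Yes. T → b ')' / T → B num on { 'b' }

FIRST sets of the non-terminals at (or reachable through a nullable prefix from) the front of some alternative:
  FIRST(B) = { '(', 'b' }

Productions for T:
  T → b ): FIRST = { 'b' }
  T → ε: FIRST = { ε }
  T → B num: FIRST = { '(', 'b' }
Productions for B:
  B → b num: FIRST = { 'b' }
  B → ( ) T: FIRST = { '(' }

Conflict for T: T → b ) and T → B num
  Overlap: { 'b' }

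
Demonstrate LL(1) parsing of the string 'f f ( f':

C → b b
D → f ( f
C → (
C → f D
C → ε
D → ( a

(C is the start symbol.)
Stack is shown with the top on the left.

Stack    Input      Action
--------------------------
C $      f f ( f $  output C → f D
f D $    f f ( f $  match 'f'
D $      f ( f $    output D → f ( f
f ( f $  f ( f $    match 'f'
( f $    ( f $      match '('
f $      f $        match 'f'
$        $          accept

The string is accepted.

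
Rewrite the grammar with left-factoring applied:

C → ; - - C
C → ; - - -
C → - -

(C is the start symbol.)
Left-factoring transforms A → αβ₁ | αβ₂ into A → αA' and A' → β₁ | β₂
(α is the longest common prefix among the alternatives). Repeat until
no nonterminal has two alternatives with a common prefix.

Round 1: C has alternatives sharing prefix '; - -'. Introduce C': C → ; - - C'
  Add: C' → C
  Add: C' → -

No remaining common prefixes — done.

Resulting grammar:
C → ; - - C'
C' → C
C' → -
C → - -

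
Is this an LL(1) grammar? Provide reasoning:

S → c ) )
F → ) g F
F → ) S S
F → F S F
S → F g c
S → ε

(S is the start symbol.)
No. Predict set conflict for S: { 'c' }

Relevant sets:
  FIRST(F) = { ')' }
  FOLLOW(S) = { $, ')', 'c', 'g' }

For S:
  PREDICT(S → c ')' ')') = { 'c' }
  PREDICT(S → F g c) = { ')' }
  PREDICT(S → ε) = { $, ')', 'c', 'g' }
For F:
  PREDICT(F → ')' g F) = { ')' }
  PREDICT(F → ')' S S) = { ')' }
  PREDICT(F → F S F) = { ')' }

Conflict found: Predict set conflict for S: { 'c' }
The grammar is NOT LL(1).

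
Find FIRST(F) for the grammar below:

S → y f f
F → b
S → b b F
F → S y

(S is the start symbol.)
{ 'b', 'y' }

FIRST sets of the other non-terminals involved (by the same procedure, iterated to a fixed point):
  FIRST(S) = { 'b', 'y' }

From F → b:
  - b is a terminal: add 'b' and stop
From F → S y:
  - S is a non-terminal: add FIRST(S) \ {ε} = { 'b', 'y' }
    S is not nullable, so stop

Collecting: FIRST(F) = { 'b', 'y' }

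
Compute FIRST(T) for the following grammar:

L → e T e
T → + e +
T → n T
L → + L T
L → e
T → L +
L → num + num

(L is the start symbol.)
To compute FIRST(T), examine every production with T on the left-hand side, reading each right-hand side left to right until a non-nullable symbol is reached.

FIRST sets of the other non-terminals involved (by the same procedure, iterated to a fixed point):
  FIRST(L) = { '+', 'e', 'num' }

From T → + e +:
  - '+' is a terminal: add '+' and stop
From T → n T:
  - n is a terminal: add 'n' and stop
From T → L +:
  - L is a non-terminal: add FIRST(L) \ {ε} = { '+', 'e', 'num' }
    L is not nullable, so stop

Collecting: FIRST(T) = { '+', 'e', 'n', 'num' }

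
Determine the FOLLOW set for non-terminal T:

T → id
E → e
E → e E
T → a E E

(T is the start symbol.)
To compute FOLLOW(T), find every occurrence of T on a right-hand side N → α T β: add FIRST(β) \ {ε}, and if β is empty or nullable also add FOLLOW(N). Iterate to a fixed point.

T is the start symbol, so $ ∈ FOLLOW(T).
T does not occur on any right-hand side.

Taking the union: FOLLOW(T) = { $ }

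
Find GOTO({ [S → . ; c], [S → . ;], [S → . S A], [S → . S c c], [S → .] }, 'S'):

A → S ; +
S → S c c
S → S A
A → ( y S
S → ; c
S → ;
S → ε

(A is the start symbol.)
{ [A → . ( y S], [A → . S ; +], [S → . ; c], [S → . ;], [S → . S A], [S → . S c c], [S → .], [S → S . A], [S → S . c c] }

GOTO(I, 'S') = CLOSURE({ [A → αX.β] : [A → α.Xβ] ∈ I, X = 'S' })

Items with dot before 'S', with the dot advanced:
  [S → . S A] → [S → S . A]
  [S → . S c c] → [S → S . c c]
Closure of the advanced items:
  [S → S . A] has the dot before A: add [A → . S ; +], [A → . ( y S]
  [A → . S ; +] has the dot before S: add [S → . S c c], [S → . S A], [S → . ; c], [S → . ;], [S → .]

GOTO = { [A → . ( y S], [A → . S ; +], [S → . ; c], [S → . ;], [S → . S A], [S → . S c c], [S → .], [S → S . A], [S → S . c c] }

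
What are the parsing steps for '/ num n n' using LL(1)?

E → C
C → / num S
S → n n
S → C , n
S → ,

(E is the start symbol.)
LL(1) parsing maintains a stack (initially the start symbol over $) and the input. At each step: if the stack top is a terminal, match it against the current input token; if it is a non-terminal N, replace it with the RHS of M[N, lookahead] (the unique production whose predict set contains the lookahead).

Stack is shown with the top on the left.

Stack      Input        Action
------------------------------
E $        / num n n $  output E → C
C $        / num n n $  output C → / num S
/ num S $  / num n n $  match '/'
num S $    num n n $    match 'num'
S $        n n $        output S → n n
n n $      n n $        match 'n'
n $        n $          match 'n'
$          $            accept

The string is accepted.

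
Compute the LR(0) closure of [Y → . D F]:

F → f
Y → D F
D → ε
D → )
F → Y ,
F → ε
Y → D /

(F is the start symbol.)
To compute CLOSURE, for each item [A → α.Bβ] where B is a non-terminal, add [B → .γ] for all productions B → γ; repeat for the newly added items until nothing changes.

Start with: [Y → . D F]
  [Y → . D F] has the dot before D: add [D → .], [D → . )]
No further items can be added.

CLOSURE = { [D → . )], [D → .], [Y → . D F] }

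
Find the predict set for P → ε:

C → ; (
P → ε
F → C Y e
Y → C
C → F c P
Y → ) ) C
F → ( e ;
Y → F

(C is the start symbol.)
{ $, '(', ')', ';', 'e' }

PREDICT(P → ε) = (FIRST(RHS) \ {ε}) ∪ (FOLLOW(P) if ε ∈ FIRST(RHS), i.e. RHS ⇒* ε)
The right-hand side is ε (FIRST(ε) = { ε }), so the predict set is FOLLOW(P) = { $, '(', ')', ';', 'e' }
PREDICT(P → ε) = { $, '(', ')', ';', 'e' }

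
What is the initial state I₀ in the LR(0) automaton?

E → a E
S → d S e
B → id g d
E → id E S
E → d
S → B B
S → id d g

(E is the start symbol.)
{ [E → . a E], [E → . d], [E → . id E S], [E' → . E] }

First, augment the grammar with E' → E
I₀ = CLOSURE({ [E' → . E] }):
  [E' → . E] has the dot before E: add [E → . a E], [E → . id E S], [E → . d]
No further items can be added.

I₀ = { [E → . a E], [E → . d], [E → . id E S], [E' → . E] }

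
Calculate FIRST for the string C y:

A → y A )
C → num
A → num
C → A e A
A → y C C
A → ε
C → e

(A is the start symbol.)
{ 'e', 'num', 'y' }

FIRST sets of the non-terminals involved (from the grammar, by fixed-point iteration):
  FIRST(C) = { 'e', 'num', 'y' }

To compute FIRST(C y), process the symbols left to right:
Symbol C is a non-terminal. Add FIRST(C) \ {ε} = { 'e', 'num', 'y' }
C is not nullable (ε ∉ FIRST(C)), so stop here.
FIRST(C y) = { 'e', 'num', 'y' }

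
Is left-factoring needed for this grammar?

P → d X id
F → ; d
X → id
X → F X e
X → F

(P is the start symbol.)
Yes, X has productions with common prefix 'F'

Left-factoring is needed when two productions for the same non-terminal
share a common prefix on the right-hand side.

Productions for X:
  X → id
  X → F X e
  X → F

Found common prefix 'F' in productions for X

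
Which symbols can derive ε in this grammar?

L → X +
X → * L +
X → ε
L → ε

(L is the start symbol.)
{ 'L', 'X' }

A non-terminal is nullable if it can derive ε (the empty string): either it has an ε-production, or it has a production whose right-hand side consists entirely of nullable non-terminals.

ε-productions: X → ε, L → ε
So X, L are immediately nullable.
Every non-terminal is now nullable.
Nullable = { 'L', 'X' }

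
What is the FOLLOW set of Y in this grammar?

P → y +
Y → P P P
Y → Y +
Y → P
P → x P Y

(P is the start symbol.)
{ $, '+', 'x', 'y' }

To compute FOLLOW(Y), find every occurrence of Y on a right-hand side N → α Y β: add FIRST(β) \ {ε}, and if β is empty or nullable also add FOLLOW(N). Iterate to a fixed point.

In Y → Y +: Y is followed by '+', add FIRST('+') \ {ε} = { '+' }
In P → x P Y: Y is at the end, add FOLLOW(P)

The FOLLOW sets referred to above (computed the same way, to a fixed point):
  FOLLOW(P) = { $, '+', 'x', 'y' }

Taking the union: FOLLOW(Y) = { $, '+', 'x', 'y' }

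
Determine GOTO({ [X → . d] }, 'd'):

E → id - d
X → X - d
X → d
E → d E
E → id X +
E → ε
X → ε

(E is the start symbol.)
{ [X → d .] }

GOTO(I, 'd') = CLOSURE({ [A → αX.β] : [A → α.Xβ] ∈ I, X = 'd' })

Items with dot before 'd', with the dot advanced:
  [X → . d] → [X → d .]
Closure adds nothing (no advanced item has the dot before a non-terminal).

GOTO = { [X → d .] }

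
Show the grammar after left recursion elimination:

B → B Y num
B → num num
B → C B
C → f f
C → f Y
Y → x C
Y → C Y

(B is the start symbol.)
B → num num B'
B → C B B'
B' → Y num B'
B' → ε
C → f f
C → f Y
Y → x C
Y → C Y

B is directly left-recursive. The standard transformation for
  A → A α₁ | ... | A α_m | β₁ | ... | β_n
is
  A  → β₁ A' | ... | β_n A'
  A' → α₁ A' | ... | α_m A' | ε

B → num num becomes B → num num B'
B → C B becomes B → C B B'
B → B Y num becomes B' → Y num B'
Add B' → ε

Productions for other non-terminals are unchanged:
  C → f f
  C → f Y
  Y → x C
  Y → C Y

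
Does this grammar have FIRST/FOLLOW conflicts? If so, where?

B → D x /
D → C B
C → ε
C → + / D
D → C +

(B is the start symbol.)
Nullable non-terminals: C.

C: nullable alternative(s) C → ε; FOLLOW(C) = { '+' }
  C → ε: FIRST \ {ε} = { } — this is the only nullable alternative, skip
  C → + / D: FIRST \ {ε} = { '+' } — overlaps FOLLOW(C) on { '+' }: CONFLICT

B, D have no nullable alternative, so no FIRST/FOLLOW check is needed there.

So the grammar has 1 FIRST/FOLLOW conflict (marked CONFLICT above).

Answer: Yes. C → '+' '/' D with FOLLOW(C) on { '+' }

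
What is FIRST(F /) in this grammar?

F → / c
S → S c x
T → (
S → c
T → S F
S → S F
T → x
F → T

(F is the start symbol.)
FIRST sets of the non-terminals involved (from the grammar, by fixed-point iteration):
  FIRST(F) = { '(', '/', 'c', 'x' }

To compute FIRST(F /), process the symbols left to right:
Symbol F is a non-terminal. Add FIRST(F) \ {ε} = { '(', '/', 'c', 'x' }
F is not nullable (ε ∉ FIRST(F)), so stop here.
FIRST(F /) = { '(', '/', 'c', 'x' }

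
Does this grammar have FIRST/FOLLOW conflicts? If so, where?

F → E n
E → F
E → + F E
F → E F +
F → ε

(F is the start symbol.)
Yes. F → E n with FOLLOW(F) on { '+', 'n' }; F → E F '+' with FOLLOW(F) on { '+', 'n' }; E → '+' F E with FOLLOW(E) on { '+' }

Nullable non-terminals: E, F.
FIRST sets used below: FIRST(F) = { '+', 'n', ε }, FIRST(E) = { '+', 'n', ε }

E: nullable alternative(s) E → F; FOLLOW(E) = { '+', 'n' }
  E → F: FIRST \ {ε} = { '+', 'n' } — this is the only nullable alternative, skip
  E → + F E: FIRST \ {ε} = { '+' } — overlaps FOLLOW(E) on { '+' }: CONFLICT

F: nullable alternative(s) F → ε; FOLLOW(F) = { $, '+', 'n' }
  F → E n: FIRST \ {ε} = { '+', 'n' } — overlaps FOLLOW(F) on { '+', 'n' }: CONFLICT
  F → E F +: FIRST \ {ε} = { '+', 'n' } — overlaps FOLLOW(F) on { '+', 'n' }: CONFLICT
  F → ε: FIRST \ {ε} = { } — this is the only nullable alternative, skip

So the grammar has 3 FIRST/FOLLOW conflicts (marked CONFLICT above).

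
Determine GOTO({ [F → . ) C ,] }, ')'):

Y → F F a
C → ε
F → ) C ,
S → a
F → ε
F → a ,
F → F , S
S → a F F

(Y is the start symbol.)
GOTO(I, ')') = CLOSURE({ [A → αX.β] : [A → α.Xβ] ∈ I, X = ')' })

Items with dot before ')', with the dot advanced:
  [F → . ) C ,] → [F → ) . C ,]
Closure of the advanced items:
  [F → ) . C ,] has the dot before C: add [C → .]

GOTO = { [C → .], [F → ) . C ,] }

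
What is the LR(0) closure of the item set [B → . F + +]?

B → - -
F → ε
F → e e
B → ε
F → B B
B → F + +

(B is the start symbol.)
{ [B → . - -], [B → . F + +], [B → .], [F → . B B], [F → . e e], [F → .] }

Start with: [B → . F + +]
  [B → . F + +] has the dot before F: add [F → .], [F → . e e], [F → . B B]
  [F → . B B] has the dot before B: add [B → . - -], [B → .]
No further items can be added.

CLOSURE = { [B → . - -], [B → . F + +], [B → .], [F → . B B], [F → . e e], [F → .] }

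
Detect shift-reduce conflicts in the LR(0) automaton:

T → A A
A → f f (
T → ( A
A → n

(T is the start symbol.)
No shift-reduce conflicts

Augment with T' → T and build the canonical LR(0) collection (I0 = CLOSURE({[T' → . T]}), then GOTO on every symbol after a dot until no new states appear). It has 10 states:
  I0: { [A → . f f (], [A → . n], [T → . ( A], [T → . A A], [T' → . T] }  — shift
  I1: { [A → . f f (], [A → . n], [T → ( . A] }  — shift
  I2: { [A → . f f (], [A → . n], [T → A . A] }  — shift
  I3: { [T' → T .] }  — accept
  I4: { [A → f . f (] }  — shift
  I5: { [A → n .] }  — reduce
  I6: { [A → f f . (] }  — shift
  I7: { [A → f f ( .] }  — reduce
  I8: { [T → A A .] }  — reduce
  I9: { [T → ( A .] }  — reduce

No state contains both a complete item and a shift item.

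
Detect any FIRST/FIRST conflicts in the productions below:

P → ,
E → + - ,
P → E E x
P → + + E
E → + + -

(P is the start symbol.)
Yes. P → E E x / P → '+' '+' E on { '+' }; E → '+' '-' ',' / E → '+' '+' '-' on { '+' }

A FIRST/FIRST conflict occurs when two productions N → α and N → β for the same non-terminal have FIRST(α) ∩ FIRST(β) ≠ ∅ (with ε ∈ FIRST of a nullable right-hand side, so two nullable alternatives also conflict).

FIRST sets of the non-terminals at (or reachable through a nullable prefix from) the front of some alternative:
  FIRST(E) = { '+' }

Productions for P:
  P → ,: FIRST = { ',' }
  P → E E x: FIRST = { '+' }
  P → + + E: FIRST = { '+' }
Productions for E:
  E → + - ,: FIRST = { '+' }
  E → + + -: FIRST = { '+' }

Conflict for P: P → E E x and P → + + E
  Overlap: { '+' }
Conflict for E: E → + - , and E → + + -
  Overlap: { '+' }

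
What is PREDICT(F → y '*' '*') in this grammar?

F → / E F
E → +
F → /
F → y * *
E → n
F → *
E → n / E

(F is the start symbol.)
PREDICT(F → y '*' '*') = (FIRST(RHS) \ {ε}) ∪ (FOLLOW(F) if ε ∈ FIRST(RHS), i.e. RHS ⇒* ε)
FIRST(y '*' '*') = { 'y' }
ε ∉ FIRST(y '*' '*'), so FOLLOW(F) is not added.
PREDICT(F → y '*' '*') = { 'y' }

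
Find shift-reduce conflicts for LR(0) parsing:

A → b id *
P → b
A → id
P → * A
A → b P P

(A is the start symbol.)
No shift-reduce conflicts

Augment with A' → A and build the canonical LR(0) collection (I0 = CLOSURE({[A' → . A]}), then GOTO on every symbol after a dot until no new states appear). It has 11 states:
  I0: { [A → . b P P], [A → . b id *], [A → . id], [A' → . A] }  — shift
  I1: { [A' → A .] }  — accept
  I2: { [A → b . P P], [A → b . id *], [P → . * A], [P → . b] }  — shift
  I3: { [A → id .] }  — reduce
  I4: { [A → . b P P], [A → . b id *], [A → . id], [P → * . A] }  — shift
  I5: { [A → b P . P], [P → . * A], [P → . b] }  — shift
  I6: { [P → b .] }  — reduce
  I7: { [A → b id . *] }  — shift
  I8: { [A → b id * .] }  — reduce
  I9: { [A → b P P .] }  — reduce
  I10: { [P → * A .] }  — reduce

No state contains both a complete item and a shift item.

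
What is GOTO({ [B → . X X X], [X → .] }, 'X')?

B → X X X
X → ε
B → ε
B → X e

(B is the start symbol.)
GOTO(I, 'X') = CLOSURE({ [A → αX.β] : [A → α.Xβ] ∈ I, X = 'X' })

Items with dot before 'X', with the dot advanced:
  [B → . X X X] → [B → X . X X]
Closure of the advanced items:
  [B → X . X X] has the dot before X: add [X → .]

GOTO = { [B → X . X X], [X → .] }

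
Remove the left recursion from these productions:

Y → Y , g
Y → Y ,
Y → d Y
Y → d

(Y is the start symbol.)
Y is directly left-recursive. The standard transformation for
  A → A α₁ | ... | A α_m | β₁ | ... | β_n
is
  A  → β₁ A' | ... | β_n A'
  A' → α₁ A' | ... | α_m A' | ε

Y → d Y becomes Y → d Y Y'
Y → d becomes Y → d Y'
Y → Y , g becomes Y' → , g Y'
Y → Y , becomes Y' → , Y'
Add Y' → ε

Resulting grammar:
Y → d Y Y'
Y → d Y'
Y' → , g Y'
Y' → , Y'
Y' → ε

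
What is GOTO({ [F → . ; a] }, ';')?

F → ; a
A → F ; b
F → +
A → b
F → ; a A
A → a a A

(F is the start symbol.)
{ [F → ; . a] }

GOTO(I, ';') = CLOSURE({ [A → αX.β] : [A → α.Xβ] ∈ I, X = ';' })

Items with dot before ';', with the dot advanced:
  [F → . ; a] → [F → ; . a]
Closure adds nothing (no advanced item has the dot before a non-terminal).

GOTO = { [F → ; . a] }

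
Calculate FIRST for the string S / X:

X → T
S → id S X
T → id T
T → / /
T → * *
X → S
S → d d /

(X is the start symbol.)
FIRST sets of the non-terminals involved (from the grammar, by fixed-point iteration):
  FIRST(S) = { 'd', 'id' }

To compute FIRST(S / X), process the symbols left to right:
Symbol S is a non-terminal. Add FIRST(S) \ {ε} = { 'd', 'id' }
S is not nullable (ε ∉ FIRST(S)), so stop here.
FIRST(S / X) = { 'd', 'id' }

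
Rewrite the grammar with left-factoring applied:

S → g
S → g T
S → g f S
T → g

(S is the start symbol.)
S → g S'
S' → ε
S' → T
S' → f S
T → g

Left-factoring transforms A → αβ₁ | αβ₂ into A → αA' and A' → β₁ | β₂
(α is the longest common prefix among the alternatives). Repeat until
no nonterminal has two alternatives with a common prefix.

Round 1: S has alternatives sharing prefix 'g'. Introduce S': S → g S'
  Add: S' → ε
  Add: S' → T
  Add: S' → f S

No remaining common prefixes — done.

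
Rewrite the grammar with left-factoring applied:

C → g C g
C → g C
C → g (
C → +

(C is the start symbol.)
Left-factoring transforms A → αβ₁ | αβ₂ into A → αA' and A' → β₁ | β₂
(α is the longest common prefix among the alternatives). Repeat until
no nonterminal has two alternatives with a common prefix.

Round 1: C has alternatives sharing prefix 'g'. Introduce C': C → g C'
  Add: C' → C g
  Add: C' → C
  Add: C' → (

Round 2: C' has alternatives sharing prefix 'C'. Introduce C'': C' → C C''
  Add: C'' → g
  Add: C'' → ε

No remaining common prefixes — done.

Resulting grammar:
C → g C'
C' → C C''
C'' → g
C'' → ε
C' → (
C → +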